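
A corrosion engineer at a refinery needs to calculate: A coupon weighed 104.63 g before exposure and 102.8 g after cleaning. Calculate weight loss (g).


Weight loss = initial − final
WL = 104.63 − 102.8 = 1.83 g

1.83 g


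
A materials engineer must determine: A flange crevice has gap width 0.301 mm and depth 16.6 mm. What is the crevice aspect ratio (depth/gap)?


Aspect ratio = depth / gap
Ratio = 16.6 / 0.301 = 55.1

55.1


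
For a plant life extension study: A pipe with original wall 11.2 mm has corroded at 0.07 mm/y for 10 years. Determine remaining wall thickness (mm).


Remaining wall = original − CR × time
t = 11.2 − 0.07*10 = 11.2 − 0.7 = 10.5 mm

10.5 mm


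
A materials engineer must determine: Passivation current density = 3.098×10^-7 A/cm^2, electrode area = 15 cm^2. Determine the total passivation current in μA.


I = i_pass * A, then convert A → μA (×10^6)
I = 3.098×10^-7 * 15 * 10^6 = 4.65 μA

4.65 μA


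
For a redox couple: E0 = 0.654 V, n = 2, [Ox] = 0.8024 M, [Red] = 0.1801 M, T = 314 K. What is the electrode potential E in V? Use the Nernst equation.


Apply the Nernst equation: E = E0 + (RT/nF)*ln([Ox]/[Red])
Step 1: RT/nF = 8.314*314/(2*96485) = 0.01352851 V
Step 2: [Ox]/[Red] = 0.8024/0.1801 = 4.455303
Step 3: ln(4.455303) = 1.494095
Step 4: correction = 0.01352851 * 1.494095 = 0.02 V
E = 0.654 + 0.02 = 0.674 V

0.674 V


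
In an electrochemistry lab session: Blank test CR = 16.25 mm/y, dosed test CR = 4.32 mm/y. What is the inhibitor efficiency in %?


Apply the inhibitor-efficiency definition: IE = (CR_blank − CR_inh)/CR_blank × 100
IE = (16.25 − 4.32) / 16.25 × 100
IE = 11.93 / 16.25 × 100 = 73.4 %

73.4 %


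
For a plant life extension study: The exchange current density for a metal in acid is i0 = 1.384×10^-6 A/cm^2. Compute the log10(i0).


i0 = 1.384×10^-6 A/cm^2
log10(i0) = -5.859

-5.859


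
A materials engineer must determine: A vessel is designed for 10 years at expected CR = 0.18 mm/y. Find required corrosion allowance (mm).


Corrosion allowance = CR × design life
CA = 0.18 * 10 = 1.8 mm

1.8 mm


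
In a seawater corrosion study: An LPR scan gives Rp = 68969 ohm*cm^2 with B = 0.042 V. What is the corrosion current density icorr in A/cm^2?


Apply the Stern-Geary relation: icorr = B / Rp
icorr = 0.042 / 68969 = 6.09×10^-7 A/cm^2

6.09×10^-7 A/cm^2


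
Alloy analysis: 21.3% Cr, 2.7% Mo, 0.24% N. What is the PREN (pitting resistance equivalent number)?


Apply the PREN formula: PREN = Cr + 3.3*Mo + 16*N
PREN = 21.3 + 3.3*2.7 + 16*0.24
PREN = 21.3 + 8.91 + 3.84 = 34.05

34.05


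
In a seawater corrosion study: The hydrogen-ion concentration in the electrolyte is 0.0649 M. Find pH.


pH = −log10[H+]
pH = −log10(0.0649) = 1.19

1.19


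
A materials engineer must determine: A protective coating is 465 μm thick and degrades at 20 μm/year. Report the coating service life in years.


Service life = thickness / degradation rate
Life = 465 / 20 = 23.3 years

23.3 years


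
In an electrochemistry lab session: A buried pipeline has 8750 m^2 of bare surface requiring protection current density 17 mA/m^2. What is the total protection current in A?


I = area * current density, then convert mA → A (÷1000)
I = 8750 * 17 / 1000 = 148.75 A

148.75 A


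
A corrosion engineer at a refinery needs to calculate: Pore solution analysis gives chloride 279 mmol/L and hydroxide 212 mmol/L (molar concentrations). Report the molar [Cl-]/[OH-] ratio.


Threshold parameter = [Cl-] / [OH-] (molar basis; both in mmol/L, so units cancel)
Ratio = 279 / 212 = 1.32

1.32


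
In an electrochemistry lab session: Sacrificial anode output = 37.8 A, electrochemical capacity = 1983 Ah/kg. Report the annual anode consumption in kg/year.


Annual consumption = current * hours per year / capacity
Rate = 37.8 * 8760 / 1983 = 167.0 kg/year

167.0 kg/year


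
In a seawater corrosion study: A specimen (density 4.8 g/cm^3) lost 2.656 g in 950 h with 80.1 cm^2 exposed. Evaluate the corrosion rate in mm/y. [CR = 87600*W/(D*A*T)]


Apply the mm/y weight-loss relation: CR = 87600 * W / (D * A * T)
Numerator: 87600 * 2.656 = 232665.6
Denominator: 4.8 * 80.1 * 950 = 365256.0
CR = 232665.6 / 365256.0 = 0.636993 mm/y

0.636993 mm/y


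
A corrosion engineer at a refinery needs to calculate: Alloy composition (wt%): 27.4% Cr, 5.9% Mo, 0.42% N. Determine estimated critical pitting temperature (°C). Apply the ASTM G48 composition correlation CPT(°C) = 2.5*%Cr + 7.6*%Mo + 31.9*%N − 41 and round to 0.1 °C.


Apply the ASTM G48 empirical CPT estimate: CPT(°C) = 2.5*%Cr + 7.6*%Mo + 31.9*%N − 41
2.5*27.4 = 68.5; 7.6*5.9 = 44.84; 31.9*0.42 = 13.398
CPT = 68.5 + 44.84 + 13.398 − 41 = 85.738 °C
Rounded to 0.1 °C: CPT ≈ 85.7 °C

85.7 °C


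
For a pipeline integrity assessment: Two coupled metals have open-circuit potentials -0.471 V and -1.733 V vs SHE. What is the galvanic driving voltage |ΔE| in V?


Driving voltage is the absolute potential difference.
|ΔE| = |-0.471 − (-1.733)| = 1.262 V

1.262 V


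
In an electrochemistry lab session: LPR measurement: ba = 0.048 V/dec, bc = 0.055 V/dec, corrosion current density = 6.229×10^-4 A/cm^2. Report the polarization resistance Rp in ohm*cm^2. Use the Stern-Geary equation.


Apply the Stern-Geary equation: Rp = ba*bc / (2.303*icorr*(ba+bc))
ba*bc = 0.048*0.055 = 0.00264
ba+bc = 0.103; 2.303*icorr*(ba+bc) = 2.303*6.229×10^-4*0.103 = 1.4775749×10^-4
Rp = 0.00264 / 1.4775749×10^-4 = 17.9 ohm*cm^2

17.9 ohm*cm^2


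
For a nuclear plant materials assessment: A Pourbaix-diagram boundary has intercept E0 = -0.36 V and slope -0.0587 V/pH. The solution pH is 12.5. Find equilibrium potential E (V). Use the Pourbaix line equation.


Apply the Pourbaix line equation: E = E0 + slope*pH
E = -0.36 + (-0.0587)*12.5 = -0.36 + (-0.73375) = -1.09375 V
Rounded to 3 decimal places: E = -1.094 V

-1.094 V


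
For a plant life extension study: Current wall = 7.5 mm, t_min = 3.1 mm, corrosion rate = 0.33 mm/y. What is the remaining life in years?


Apply the remaining-life relation: RL = (t_current − t_min) / CR
RL = (7.5 − 3.1) / 0.33 = 4.4 / 0.33 = 13.3 years

13.3 years


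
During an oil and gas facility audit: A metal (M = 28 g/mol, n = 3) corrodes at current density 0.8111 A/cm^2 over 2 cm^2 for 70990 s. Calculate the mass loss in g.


Apply Faraday's law: m = i*A*t*M / (n*F)
Total charge passed Q = i*A*t = 0.8111*2*70990 = 115159.978 C
m = Q*M/(n*F) = 115159.978*28/(3*96485) = 11.1398 g

11.1398 g


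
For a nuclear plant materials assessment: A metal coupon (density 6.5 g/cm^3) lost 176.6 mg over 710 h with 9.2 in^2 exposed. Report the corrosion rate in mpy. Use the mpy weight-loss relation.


Apply the mpy weight-loss relation: CR = 534 * W / (D * A * T)
Numerator: 534 * 176.6 = 94304.4
Denominator: 6.5 * 9.2 * 710 = 42458.0
CR = 94304.4 / 42458.0 = 2.2211 mpy

2.2211 mpy


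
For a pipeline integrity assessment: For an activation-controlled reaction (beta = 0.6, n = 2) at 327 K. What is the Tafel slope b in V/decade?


Apply the Tafel slope relation: b = 2.303*R*T/(beta*n*F)
Numerator: 2.303 * 8.314 * 327 = 6261.12
Denominator: 0.6 * 2 * 96485 = 115782.0
b = 6261.12 / 115782.0 = 0.0541 V/decade

0.0541 V/decade


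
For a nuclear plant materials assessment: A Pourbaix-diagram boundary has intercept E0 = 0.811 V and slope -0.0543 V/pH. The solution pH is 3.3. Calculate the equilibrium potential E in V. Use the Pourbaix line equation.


Apply the Pourbaix line equation: E = E0 + slope*pH
E = 0.811 + (-0.0543)*3.3 = 0.811 + (-0.17919) = 0.63181 V
Rounded to 3 decimal places: E = 0.632 V

0.632 V


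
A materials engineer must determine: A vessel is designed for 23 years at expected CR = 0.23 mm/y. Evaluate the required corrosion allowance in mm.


Corrosion allowance = CR × design life
CA = 0.23 * 23 = 5.29 mm

5.29 mm


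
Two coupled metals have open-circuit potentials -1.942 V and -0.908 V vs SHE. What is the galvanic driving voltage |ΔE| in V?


Driving voltage is the absolute potential difference.
|ΔE| = |-1.942 − (-0.908)| = 1.034 V

1.034 V


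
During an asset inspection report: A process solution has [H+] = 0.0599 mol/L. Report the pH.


pH = −log10[H+]
pH = −log10(0.0599) = 1.22

1.22


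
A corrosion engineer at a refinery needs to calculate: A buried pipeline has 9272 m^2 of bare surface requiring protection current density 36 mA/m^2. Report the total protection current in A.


I = area * current density, then convert mA → A (÷1000)
I = 9272 * 36 / 1000 = 333.79 A

333.79 A


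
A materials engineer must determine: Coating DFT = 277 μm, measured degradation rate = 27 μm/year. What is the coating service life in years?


Service life = thickness / degradation rate
Life = 277 / 27 = 10.3 years

10.3 years


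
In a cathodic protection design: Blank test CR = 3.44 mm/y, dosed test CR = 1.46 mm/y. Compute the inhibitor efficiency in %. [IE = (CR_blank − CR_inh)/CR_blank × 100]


Apply the inhibitor-efficiency definition: IE = (CR_blank − CR_inh)/CR_blank × 100
IE = (3.44 − 1.46) / 3.44 × 100
IE = 1.98 / 3.44 × 100 = 57.6 %

57.6 %


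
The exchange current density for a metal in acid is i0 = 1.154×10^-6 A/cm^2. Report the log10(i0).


i0 = 1.154×10^-6 A/cm^2
log10(i0) = -5.938

-5.938


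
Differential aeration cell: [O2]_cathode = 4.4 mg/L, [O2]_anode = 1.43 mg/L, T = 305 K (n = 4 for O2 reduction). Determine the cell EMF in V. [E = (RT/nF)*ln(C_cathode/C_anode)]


Apply the Nernst concentration-cell relation: E = (RT/nF)*ln(C_cathode/C_anode)
RT/nF = 8.314*305/(4*96485) = 0.00657037 V
ln(4.4/1.43) = 1.12393
E = 0.00657037 * 1.12393 = 0.00738 V

0.00738 V


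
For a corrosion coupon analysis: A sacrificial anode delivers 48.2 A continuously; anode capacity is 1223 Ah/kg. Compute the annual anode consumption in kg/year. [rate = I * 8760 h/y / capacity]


Annual consumption = current * hours per year / capacity
Rate = 48.2 * 8760 / 1223 = 345.2 kg/year

345.2 kg/year


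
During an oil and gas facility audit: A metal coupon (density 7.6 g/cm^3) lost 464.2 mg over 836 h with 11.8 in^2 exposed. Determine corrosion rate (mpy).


Apply the mpy weight-loss relation: CR = 534 * W / (D * A * T)
Numerator: 534 * 464.2 = 247882.8
Denominator: 7.6 * 11.8 * 836 = 74972.48
CR = 247882.8 / 74972.48 = 3.30632 mpy

3.30632 mpy


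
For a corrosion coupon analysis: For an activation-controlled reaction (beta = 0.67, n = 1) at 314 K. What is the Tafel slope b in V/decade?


Apply the Tafel slope relation: b = 2.303*R*T/(beta*n*F)
Numerator: 2.303 * 8.314 * 314 = 6012.2
Denominator: 0.67 * 1 * 96485 = 64644.95
b = 6012.2 / 64644.95 = 0.093 V/decade

0.093 V/decade


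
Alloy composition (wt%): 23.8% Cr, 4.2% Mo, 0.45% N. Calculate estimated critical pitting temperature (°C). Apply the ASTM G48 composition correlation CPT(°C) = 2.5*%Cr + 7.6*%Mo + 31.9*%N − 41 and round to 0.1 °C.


Apply the ASTM G48 empirical CPT estimate: CPT(°C) = 2.5*%Cr + 7.6*%Mo + 31.9*%N − 41
2.5*23.8 = 59.5; 7.6*4.2 = 31.92; 31.9*0.45 = 14.355
CPT = 59.5 + 31.92 + 14.355 − 41 = 64.775 °C
Rounded to 0.1 °C: CPT ≈ 64.8 °C

64.8 °C


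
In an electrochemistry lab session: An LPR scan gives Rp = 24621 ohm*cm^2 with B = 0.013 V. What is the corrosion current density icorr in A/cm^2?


Apply the Stern-Geary relation: icorr = B / Rp
icorr = 0.013 / 24621 = 5.28×10^-7 A/cm^2

5.28×10^-7 A/cm^2


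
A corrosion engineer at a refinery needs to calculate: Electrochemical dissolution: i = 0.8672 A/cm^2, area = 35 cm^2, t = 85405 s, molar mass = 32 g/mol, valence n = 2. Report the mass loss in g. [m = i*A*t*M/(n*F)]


Apply Faraday's law: m = i*A*t*M / (n*F)
Total charge passed Q = i*A*t = 0.8672*35*85405 = 2592212.56 C
m = Q*M/(n*F) = 2592212.56*32/(2*96485) = 429.864 g

429.864 g


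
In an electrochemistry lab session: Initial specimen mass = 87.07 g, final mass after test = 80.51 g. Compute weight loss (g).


Weight loss = initial − final
WL = 87.07 − 80.51 = 6.56 g

6.56 g


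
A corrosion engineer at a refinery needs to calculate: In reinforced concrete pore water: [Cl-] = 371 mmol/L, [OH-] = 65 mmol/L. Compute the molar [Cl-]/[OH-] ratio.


Threshold parameter = [Cl-] / [OH-] (molar basis; both in mmol/L, so units cancel)
Ratio = 371 / 65 = 5.71

5.71


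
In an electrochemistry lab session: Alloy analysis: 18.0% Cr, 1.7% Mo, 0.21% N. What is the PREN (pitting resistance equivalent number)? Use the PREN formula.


Apply the PREN formula: PREN = Cr + 3.3*Mo + 16*N
PREN = 18.0 + 3.3*1.7 + 16*0.21
PREN = 18.0 + 5.61 + 3.36 = 26.97

26.97


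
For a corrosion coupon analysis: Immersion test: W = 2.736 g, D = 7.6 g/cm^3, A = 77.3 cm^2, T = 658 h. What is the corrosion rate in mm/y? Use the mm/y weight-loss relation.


Apply the mm/y weight-loss relation: CR = 87600 * W / (D * A * T)
Numerator: 87600 * 2.736 = 239673.6
Denominator: 7.6 * 77.3 * 658 = 386561.84
CR = 239673.6 / 386561.84 = 0.62 mm/y

0.62 mm/y


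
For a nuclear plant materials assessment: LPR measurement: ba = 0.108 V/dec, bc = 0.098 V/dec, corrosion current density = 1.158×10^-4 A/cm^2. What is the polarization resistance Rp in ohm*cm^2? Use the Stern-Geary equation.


Apply the Stern-Geary equation: Rp = ba*bc / (2.303*icorr*(ba+bc))
ba*bc = 0.108*0.098 = 0.010584
ba+bc = 0.206; 2.303*icorr*(ba+bc) = 2.303*1.158×10^-4*0.206 = 5.4937604×10^-5
Rp = 0.010584 / 5.4937604×10^-5 = 192.7 ohm*cm^2

192.7 ohm*cm^2


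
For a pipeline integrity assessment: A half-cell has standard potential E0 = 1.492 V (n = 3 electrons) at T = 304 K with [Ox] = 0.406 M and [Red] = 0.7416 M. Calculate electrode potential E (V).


Apply the Nernst equation: E = E0 + (RT/nF)*ln([Ox]/[Red])
Step 1: RT/nF = 8.314*304/(3*96485) = 0.00873178 V
Step 2: [Ox]/[Red] = 0.406/0.7416 = 0.547465
Step 3: ln(0.547465) = -0.602457
Step 4: correction = 0.00873178 * -0.602457 = -0.0053 V
E = 1.492 + -0.0053 = 1.4867 V

1.4867 V


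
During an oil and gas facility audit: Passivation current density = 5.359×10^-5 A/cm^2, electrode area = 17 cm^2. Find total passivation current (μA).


I = i_pass * A, then convert A → μA (×10^6)
I = 5.359×10^-5 * 17 * 10^6 = 911.03 μA

911.03 μA


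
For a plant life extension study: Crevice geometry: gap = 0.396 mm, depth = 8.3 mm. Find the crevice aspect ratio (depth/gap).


Aspect ratio = depth / gap
Ratio = 8.3 / 0.396 = 21.0

21.0


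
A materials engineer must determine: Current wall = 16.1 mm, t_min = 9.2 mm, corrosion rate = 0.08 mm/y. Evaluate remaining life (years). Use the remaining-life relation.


Apply the remaining-life relation: RL = (t_current − t_min) / CR
RL = (16.1 − 9.2) / 0.08 = 6.9 / 0.08 = 86.3 years

86.3 years


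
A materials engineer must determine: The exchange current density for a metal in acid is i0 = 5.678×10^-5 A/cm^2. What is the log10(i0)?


i0 = 5.678×10^-5 A/cm^2
log10(i0) = -4.246

-4.246


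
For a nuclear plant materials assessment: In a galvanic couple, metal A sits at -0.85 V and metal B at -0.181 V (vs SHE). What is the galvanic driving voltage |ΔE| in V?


Driving voltage is the absolute potential difference.
|ΔE| = |-0.85 − (-0.181)| = 0.669 V

0.669 V


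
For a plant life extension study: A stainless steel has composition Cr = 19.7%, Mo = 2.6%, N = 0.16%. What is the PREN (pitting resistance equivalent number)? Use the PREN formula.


Apply the PREN formula: PREN = Cr + 3.3*Mo + 16*N
PREN = 19.7 + 3.3*2.6 + 16*0.16
PREN = 19.7 + 8.58 + 2.56 = 30.84

30.84


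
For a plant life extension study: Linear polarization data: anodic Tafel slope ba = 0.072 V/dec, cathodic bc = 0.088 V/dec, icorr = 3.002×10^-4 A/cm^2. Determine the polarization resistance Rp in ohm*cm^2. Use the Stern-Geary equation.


Apply the Stern-Geary equation: Rp = ba*bc / (2.303*icorr*(ba+bc))
ba*bc = 0.072*0.088 = 0.006336
ba+bc = 0.16; 2.303*icorr*(ba+bc) = 2.303*3.002×10^-4*0.16 = 1.106177×10^-4
Rp = 0.006336 / 1.106177×10^-4 = 57.28 ohm*cm^2

57.28 ohm*cm^2


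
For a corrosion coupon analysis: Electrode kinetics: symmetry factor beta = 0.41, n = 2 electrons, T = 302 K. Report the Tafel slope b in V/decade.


Apply the Tafel slope relation: b = 2.303*R*T/(beta*n*F)
Numerator: 2.303 * 8.314 * 302 = 5782.44
Denominator: 0.41 * 2 * 96485 = 79117.7
b = 5782.44 / 79117.7 = 0.0731 V/decade

0.0731 V/decade


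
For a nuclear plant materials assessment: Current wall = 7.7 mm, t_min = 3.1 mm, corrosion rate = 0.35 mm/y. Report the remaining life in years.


Apply the remaining-life relation: RL = (t_current − t_min) / CR
RL = (7.7 − 3.1) / 0.35 = 4.6 / 0.35 = 13.1 years

13.1 years


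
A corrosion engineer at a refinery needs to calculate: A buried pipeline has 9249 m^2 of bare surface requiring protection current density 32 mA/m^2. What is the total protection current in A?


I = area * current density, then convert mA → A (÷1000)
I = 9249 * 32 / 1000 = 295.97 A

295.97 A


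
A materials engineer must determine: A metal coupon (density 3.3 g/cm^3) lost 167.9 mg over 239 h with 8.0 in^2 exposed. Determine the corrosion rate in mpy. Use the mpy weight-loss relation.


Apply the mpy weight-loss relation: CR = 534 * W / (D * A * T)
Numerator: 534 * 167.9 = 89658.6
Denominator: 3.3 * 8.0 * 239 = 6309.6
CR = 89658.6 / 6309.6 = 14.2099 mpy

14.2099 mpy


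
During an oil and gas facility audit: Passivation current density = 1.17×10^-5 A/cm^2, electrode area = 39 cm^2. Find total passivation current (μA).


I = i_pass * A, then convert A → μA (×10^6)
I = 1.17×10^-5 * 39 * 10^6 = 456.3 μA

456.3 μA


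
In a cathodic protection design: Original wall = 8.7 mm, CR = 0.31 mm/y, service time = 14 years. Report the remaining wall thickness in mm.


Remaining wall = original − CR × time
t = 8.7 − 0.31*14 = 8.7 − 4.34 = 4.36 mm

4.36 mm


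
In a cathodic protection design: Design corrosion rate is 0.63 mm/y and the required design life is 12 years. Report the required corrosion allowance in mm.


Corrosion allowance = CR × design life
CA = 0.63 * 12 = 7.56 mm

7.56 mm


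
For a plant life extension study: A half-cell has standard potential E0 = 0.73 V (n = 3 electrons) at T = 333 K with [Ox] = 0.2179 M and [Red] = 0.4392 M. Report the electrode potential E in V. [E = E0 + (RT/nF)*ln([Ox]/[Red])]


Apply the Nernst equation: E = E0 + (RT/nF)*ln([Ox]/[Red])
Step 1: RT/nF = 8.314*333/(3*96485) = 0.00956474 V
Step 2: [Ox]/[Red] = 0.2179/0.4392 = 0.496129
Step 3: ln(0.496129) = -0.700919
Step 4: correction = 0.00956474 * -0.700919 = -0.0067 V
E = 0.73 + -0.0067 = 0.7233 V

0.7233 V


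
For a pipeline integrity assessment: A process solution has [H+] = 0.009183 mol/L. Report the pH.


pH = −log10[H+]
pH = −log10(0.009183) = 2.04

2.04


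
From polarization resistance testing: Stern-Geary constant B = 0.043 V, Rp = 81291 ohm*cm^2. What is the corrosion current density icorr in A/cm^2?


Apply the Stern-Geary relation: icorr = B / Rp
icorr = 0.043 / 81291 = 5.29×10^-7 A/cm^2

5.29×10^-7 A/cm^2


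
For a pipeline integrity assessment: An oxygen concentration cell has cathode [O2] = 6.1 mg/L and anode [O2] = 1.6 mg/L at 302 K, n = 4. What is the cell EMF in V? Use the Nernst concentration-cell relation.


Apply the Nernst concentration-cell relation: E = (RT/nF)*ln(C_cathode/C_anode)
RT/nF = 8.314*302/(4*96485) = 0.00650575 V
ln(6.1/1.6) = 1.33829
E = 0.00650575 * 1.33829 = 0.00871 V

0.00871 V


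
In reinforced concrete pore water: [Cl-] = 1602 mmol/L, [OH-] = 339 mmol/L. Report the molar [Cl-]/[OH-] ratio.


Threshold parameter = [Cl-] / [OH-] (molar basis; both in mmol/L, so units cancel)
Ratio = 1602 / 339 = 4.73

4.73


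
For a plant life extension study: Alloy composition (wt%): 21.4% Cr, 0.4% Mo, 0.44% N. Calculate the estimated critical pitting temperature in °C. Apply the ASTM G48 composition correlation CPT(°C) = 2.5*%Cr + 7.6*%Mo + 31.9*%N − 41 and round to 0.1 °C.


Apply the ASTM G48 empirical CPT estimate: CPT(°C) = 2.5*%Cr + 7.6*%Mo + 31.9*%N − 41
2.5*21.4 = 53.5; 7.6*0.4 = 3.04; 31.9*0.44 = 14.036
CPT = 53.5 + 3.04 + 14.036 − 41 = 29.576 °C
Rounded to 0.1 °C: CPT ≈ 29.6 °C

29.6 °C


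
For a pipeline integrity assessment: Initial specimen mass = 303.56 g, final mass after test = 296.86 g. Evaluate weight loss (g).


Weight loss = initial − final
WL = 303.56 − 296.86 = 6.7 g

6.7 g


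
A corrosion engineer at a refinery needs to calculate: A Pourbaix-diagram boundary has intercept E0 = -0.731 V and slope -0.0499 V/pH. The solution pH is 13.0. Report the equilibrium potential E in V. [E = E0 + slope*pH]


Apply the Pourbaix line equation: E = E0 + slope*pH
E = -0.731 + (-0.0499)*13.0 = -0.731 + (-0.6487) = -1.3797 V
Rounded to 3 decimal places: E = -1.380 V

-1.380 V


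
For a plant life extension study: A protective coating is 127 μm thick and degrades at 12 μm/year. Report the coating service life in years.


Service life = thickness / degradation rate
Life = 127 / 12 = 10.6 years

10.6 years


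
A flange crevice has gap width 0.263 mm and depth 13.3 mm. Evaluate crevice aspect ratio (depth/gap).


Aspect ratio = depth / gap
Ratio = 13.3 / 0.263 = 50.6

50.6


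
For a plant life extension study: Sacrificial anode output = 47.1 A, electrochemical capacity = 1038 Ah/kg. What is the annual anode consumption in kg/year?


Annual consumption = current * hours per year / capacity
Rate = 47.1 * 8760 / 1038 = 397.5 kg/year

397.5 kg/year


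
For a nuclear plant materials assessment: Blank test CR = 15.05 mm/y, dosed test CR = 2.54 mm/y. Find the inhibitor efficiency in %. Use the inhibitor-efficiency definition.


Apply the inhibitor-efficiency definition: IE = (CR_blank − CR_inh)/CR_blank × 100
IE = (15.05 − 2.54) / 15.05 × 100
IE = 12.51 / 15.05 × 100 = 83.1 %

83.1 %


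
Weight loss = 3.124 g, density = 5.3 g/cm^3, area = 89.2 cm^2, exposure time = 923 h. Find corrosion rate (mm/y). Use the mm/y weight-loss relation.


Apply the mm/y weight-loss relation: CR = 87600 * W / (D * A * T)
Numerator: 87600 * 3.124 = 273662.4
Denominator: 5.3 * 89.2 * 923 = 436357.48
CR = 273662.4 / 436357.48 = 0.627152 mm/y

0.627152 mm/y


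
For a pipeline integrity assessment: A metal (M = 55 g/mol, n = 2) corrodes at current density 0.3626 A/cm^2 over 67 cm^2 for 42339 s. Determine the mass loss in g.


Apply Faraday's law: m = i*A*t*M / (n*F)
Total charge passed Q = i*A*t = 0.3626*67*42339 = 1028592.1338 C
m = Q*M/(n*F) = 1028592.1338*55/(2*96485) = 293.16768 g

293.16768 g


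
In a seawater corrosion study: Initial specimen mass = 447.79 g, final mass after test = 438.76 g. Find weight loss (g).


Weight loss = initial − final
WL = 447.79 − 438.76 = 9.03 g

9.03 g


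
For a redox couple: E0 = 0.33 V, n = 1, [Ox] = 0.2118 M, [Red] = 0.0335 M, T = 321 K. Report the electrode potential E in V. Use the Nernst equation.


Apply the Nernst equation: E = E0 + (RT/nF)*ln([Ox]/[Red])
Step 1: RT/nF = 8.314*321/(1*96485) = 0.0276602 V
Step 2: [Ox]/[Red] = 0.2118/0.0335 = 6.322388
Step 3: ln(6.322388) = 1.844097
Step 4: correction = 0.0276602 * 1.844097 = 0.051 V
E = 0.33 + 0.051 = 0.381 V

0.381 V


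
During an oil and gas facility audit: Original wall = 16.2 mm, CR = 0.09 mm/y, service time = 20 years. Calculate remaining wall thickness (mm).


Remaining wall = original − CR × time
t = 16.2 − 0.09*20 = 16.2 − 1.8 = 14.4 mm

14.4 mm


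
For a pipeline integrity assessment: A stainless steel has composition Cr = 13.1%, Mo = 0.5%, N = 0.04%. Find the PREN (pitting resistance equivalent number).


Apply the PREN formula: PREN = Cr + 3.3*Mo + 16*N
PREN = 13.1 + 3.3*0.5 + 16*0.04
PREN = 13.1 + 1.65 + 0.64 = 15.39

15.39


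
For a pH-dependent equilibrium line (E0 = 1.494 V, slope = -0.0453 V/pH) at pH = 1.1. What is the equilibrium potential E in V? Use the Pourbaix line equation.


Apply the Pourbaix line equation: E = E0 + slope*pH
E = 1.494 + (-0.0453)*1.1 = 1.494 + (-0.04983) = 1.44417 V
Rounded to 3 decimal places: E = 1.444 V

1.444 V


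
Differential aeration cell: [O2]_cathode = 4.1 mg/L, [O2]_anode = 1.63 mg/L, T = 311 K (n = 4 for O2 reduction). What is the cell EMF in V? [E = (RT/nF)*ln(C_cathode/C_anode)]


Apply the Nernst concentration-cell relation: E = (RT/nF)*ln(C_cathode/C_anode)
RT/nF = 8.314*311/(4*96485) = 0.00669963 V
ln(4.1/1.63) = 0.92241
E = 0.00669963 * 0.92241 = 0.00618 V

0.00618 V


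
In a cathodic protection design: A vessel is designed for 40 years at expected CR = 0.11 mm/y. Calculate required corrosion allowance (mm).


Corrosion allowance = CR × design life
CA = 0.11 * 40 = 4.4 mm

4.4 mm


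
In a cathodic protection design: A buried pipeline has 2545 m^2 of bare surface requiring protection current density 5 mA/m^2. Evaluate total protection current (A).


I = area * current density, then convert mA → A (÷1000)
I = 2545 * 5 / 1000 = 12.73 A

12.73 A


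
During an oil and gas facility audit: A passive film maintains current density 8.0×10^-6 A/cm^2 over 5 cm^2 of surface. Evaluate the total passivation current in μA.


I = i_pass * A, then convert A → μA (×10^6)
I = 8.0×10^-6 * 5 * 10^6 = 40.0 μA

40.0 μA


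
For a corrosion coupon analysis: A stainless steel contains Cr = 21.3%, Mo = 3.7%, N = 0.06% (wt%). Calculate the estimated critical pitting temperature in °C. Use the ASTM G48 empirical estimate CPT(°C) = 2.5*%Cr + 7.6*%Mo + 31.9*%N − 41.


Apply the ASTM G48 empirical CPT estimate: CPT(°C) = 2.5*%Cr + 7.6*%Mo + 31.9*%N − 41
2.5*21.3 = 53.25; 7.6*3.7 = 28.12; 31.9*0.06 = 1.914
CPT = 53.25 + 28.12 + 1.914 − 41 = 42.284 °C
Rounded to 0.1 °C: CPT ≈ 42.3 °C

42.3 °C


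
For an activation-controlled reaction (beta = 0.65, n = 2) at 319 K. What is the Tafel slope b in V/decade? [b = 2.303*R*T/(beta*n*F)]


Apply the Tafel slope relation: b = 2.303*R*T/(beta*n*F)
Numerator: 2.303 * 8.314 * 319 = 6107.94
Denominator: 0.65 * 2 * 96485 = 125430.5
b = 6107.94 / 125430.5 = 0.0487 V/decade

0.0487 V/decade


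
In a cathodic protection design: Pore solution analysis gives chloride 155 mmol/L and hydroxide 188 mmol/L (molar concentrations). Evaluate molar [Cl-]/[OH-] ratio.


Threshold parameter = [Cl-] / [OH-] (molar basis; both in mmol/L, so units cancel)
Ratio = 155 / 188 = 0.82

0.82


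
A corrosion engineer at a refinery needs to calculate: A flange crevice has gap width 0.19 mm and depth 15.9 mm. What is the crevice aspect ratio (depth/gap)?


Aspect ratio = depth / gap
Ratio = 15.9 / 0.19 = 83.7

83.7


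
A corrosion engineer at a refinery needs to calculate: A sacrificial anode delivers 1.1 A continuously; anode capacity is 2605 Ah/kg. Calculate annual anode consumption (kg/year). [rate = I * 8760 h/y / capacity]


Annual consumption = current * hours per year / capacity
Rate = 1.1 * 8760 / 2605 = 3.7 kg/year

3.7 kg/year


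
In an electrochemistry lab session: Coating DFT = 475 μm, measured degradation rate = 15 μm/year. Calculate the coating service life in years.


Service life = thickness / degradation rate
Life = 475 / 15 = 31.7 years

31.7 years


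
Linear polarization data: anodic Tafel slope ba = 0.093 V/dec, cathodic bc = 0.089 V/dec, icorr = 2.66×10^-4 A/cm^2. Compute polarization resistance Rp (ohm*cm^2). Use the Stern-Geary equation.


Apply the Stern-Geary equation: Rp = ba*bc / (2.303*icorr*(ba+bc))
ba*bc = 0.093*0.089 = 0.008277
ba+bc = 0.182; 2.303*icorr*(ba+bc) = 2.303*2.66×10^-4*0.182 = 1.1149284×10^-4
Rp = 0.008277 / 1.1149284×10^-4 = 74.2 ohm*cm^2

74.2 ohm*cm^2


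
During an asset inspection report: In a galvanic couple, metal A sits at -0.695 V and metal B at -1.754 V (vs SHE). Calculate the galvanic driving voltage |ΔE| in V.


Driving voltage is the absolute potential difference.
|ΔE| = |-0.695 − (-1.754)| = 1.059 V

1.059 V


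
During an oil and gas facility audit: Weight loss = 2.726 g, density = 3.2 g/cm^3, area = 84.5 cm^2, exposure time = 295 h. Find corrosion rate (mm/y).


Apply the mm/y weight-loss relation: CR = 87600 * W / (D * A * T)
Numerator: 87600 * 2.726 = 238797.6
Denominator: 3.2 * 84.5 * 295 = 79768.0
CR = 238797.6 / 79768.0 = 2.993652 mm/y

2.993652 mm/y


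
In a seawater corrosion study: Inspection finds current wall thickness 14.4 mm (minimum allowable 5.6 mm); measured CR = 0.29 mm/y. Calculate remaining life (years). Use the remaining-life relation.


Apply the remaining-life relation: RL = (t_current − t_min) / CR
RL = (14.4 − 5.6) / 0.29 = 8.8 / 0.29 = 30.3 years

30.3 years


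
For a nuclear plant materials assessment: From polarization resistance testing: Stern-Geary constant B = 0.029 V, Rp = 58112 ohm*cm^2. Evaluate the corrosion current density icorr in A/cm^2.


Apply the Stern-Geary relation: icorr = B / Rp
icorr = 0.029 / 58112 = 4.99×10^-7 A/cm^2

4.99×10^-7 A/cm^2


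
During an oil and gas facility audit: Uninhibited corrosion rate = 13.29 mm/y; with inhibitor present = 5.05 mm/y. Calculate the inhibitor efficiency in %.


Apply the inhibitor-efficiency definition: IE = (CR_blank − CR_inh)/CR_blank × 100
IE = (13.29 − 5.05) / 13.29 × 100
IE = 8.24 / 13.29 × 100 = 62.0 %

62.0 %


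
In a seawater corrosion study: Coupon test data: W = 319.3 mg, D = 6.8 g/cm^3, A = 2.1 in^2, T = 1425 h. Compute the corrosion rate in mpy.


Apply the mpy weight-loss relation: CR = 534 * W / (D * A * T)
Numerator: 534 * 319.3 = 170506.2
Denominator: 6.8 * 2.1 * 1425 = 20349.0
CR = 170506.2 / 20349.0 = 8.37909 mpy

8.37909 mpy


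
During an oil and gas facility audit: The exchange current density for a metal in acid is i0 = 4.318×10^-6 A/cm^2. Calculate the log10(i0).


i0 = 4.318×10^-6 A/cm^2
log10(i0) = -5.365

-5.365


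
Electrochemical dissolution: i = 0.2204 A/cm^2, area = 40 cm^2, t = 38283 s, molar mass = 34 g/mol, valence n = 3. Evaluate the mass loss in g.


Apply Faraday's law: m = i*A*t*M / (n*F)
Total charge passed Q = i*A*t = 0.2204*40*38283 = 337502.928 C
m = Q*M/(n*F) = 337502.928*34/(3*96485) = 39.644 g

39.644 g


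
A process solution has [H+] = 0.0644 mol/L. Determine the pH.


pH = −log10[H+]
pH = −log10(0.0644) = 1.19

1.19


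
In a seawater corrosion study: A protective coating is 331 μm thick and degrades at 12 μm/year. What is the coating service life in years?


Service life = thickness / degradation rate
Life = 331 / 12 = 27.6 years

27.6 years


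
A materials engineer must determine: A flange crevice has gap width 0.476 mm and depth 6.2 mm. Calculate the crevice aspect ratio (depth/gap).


Aspect ratio = depth / gap
Ratio = 6.2 / 0.476 = 13.0

13.0


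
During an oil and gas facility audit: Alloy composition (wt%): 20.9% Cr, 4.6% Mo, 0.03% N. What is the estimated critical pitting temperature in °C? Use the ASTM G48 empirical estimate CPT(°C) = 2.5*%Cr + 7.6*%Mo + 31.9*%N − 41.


Apply the ASTM G48 empirical CPT estimate: CPT(°C) = 2.5*%Cr + 7.6*%Mo + 31.9*%N − 41
2.5*20.9 = 52.25; 7.6*4.6 = 34.96; 31.9*0.03 = 0.957
CPT = 52.25 + 34.96 + 0.957 − 41 = 47.167 °C
Rounded to 0.1 °C: CPT ≈ 47.2 °C

47.2 °C


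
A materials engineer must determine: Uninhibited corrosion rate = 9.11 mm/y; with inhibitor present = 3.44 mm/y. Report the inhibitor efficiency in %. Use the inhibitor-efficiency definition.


Apply the inhibitor-efficiency definition: IE = (CR_blank − CR_inh)/CR_blank × 100
IE = (9.11 − 3.44) / 9.11 × 100
IE = 5.67 / 9.11 × 100 = 62.2 %

62.2 %


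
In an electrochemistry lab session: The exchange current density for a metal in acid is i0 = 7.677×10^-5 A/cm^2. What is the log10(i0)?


i0 = 7.677×10^-5 A/cm^2
log10(i0) = -4.115

-4.115


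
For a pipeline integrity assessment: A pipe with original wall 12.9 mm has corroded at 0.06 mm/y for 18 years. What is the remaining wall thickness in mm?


Remaining wall = original − CR × time
t = 12.9 − 0.06*18 = 12.9 − 1.08 = 11.82 mm

11.82 mm


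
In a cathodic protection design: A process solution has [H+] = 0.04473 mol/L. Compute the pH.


pH = −log10[H+]
pH = −log10(0.04473) = 1.35

1.35


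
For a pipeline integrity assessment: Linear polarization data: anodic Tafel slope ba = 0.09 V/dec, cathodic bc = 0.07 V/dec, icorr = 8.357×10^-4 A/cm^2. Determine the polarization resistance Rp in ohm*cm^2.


Apply the Stern-Geary equation: Rp = ba*bc / (2.303*icorr*(ba+bc))
ba*bc = 0.09*0.07 = 0.0063
ba+bc = 0.16; 2.303*icorr*(ba+bc) = 2.303*8.357×10^-4*0.16 = 3.0793874×10^-4
Rp = 0.0063 / 3.0793874×10^-4 = 20.46 ohm*cm^2

20.46 ohm*cm^2


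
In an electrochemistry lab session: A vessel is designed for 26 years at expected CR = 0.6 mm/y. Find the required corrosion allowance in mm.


Corrosion allowance = CR × design life
CA = 0.6 * 26 = 15.6 mm

15.6 mm


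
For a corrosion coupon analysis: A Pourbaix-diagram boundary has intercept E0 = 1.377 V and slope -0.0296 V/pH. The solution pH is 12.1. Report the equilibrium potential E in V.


Apply the Pourbaix line equation: E = E0 + slope*pH
E = 1.377 + (-0.0296)*12.1 = 1.377 + (-0.35816) = 1.01884 V
Rounded to 4 decimal places: E = 1.0188 V

1.0188 V


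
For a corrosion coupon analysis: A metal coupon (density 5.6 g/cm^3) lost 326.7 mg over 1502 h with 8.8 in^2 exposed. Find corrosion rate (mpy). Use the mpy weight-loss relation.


Apply the mpy weight-loss relation: CR = 534 * W / (D * A * T)
Numerator: 534 * 326.7 = 174457.8
Denominator: 5.6 * 8.8 * 1502 = 74018.56
CR = 174457.8 / 74018.56 = 2.357 mpy

2.357 mpy


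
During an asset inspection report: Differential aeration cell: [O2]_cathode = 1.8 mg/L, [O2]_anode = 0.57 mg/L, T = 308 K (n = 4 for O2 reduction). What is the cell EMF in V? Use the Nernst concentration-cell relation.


Apply the Nernst concentration-cell relation: E = (RT/nF)*ln(C_cathode/C_anode)
RT/nF = 8.314*308/(4*96485) = 0.006635 V
ln(1.8/0.57) = 1.14991
E = 0.006635 * 1.14991 = 0.00763 V

0.00763 V


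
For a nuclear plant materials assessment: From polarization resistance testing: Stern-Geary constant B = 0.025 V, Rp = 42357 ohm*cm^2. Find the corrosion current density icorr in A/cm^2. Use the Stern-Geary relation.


Apply the Stern-Geary relation: icorr = B / Rp
icorr = 0.025 / 42357 = 5.902×10^-7 A/cm^2

5.902×10^-7 A/cm^2


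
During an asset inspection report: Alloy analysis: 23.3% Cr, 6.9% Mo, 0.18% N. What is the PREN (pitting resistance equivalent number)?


Apply the PREN formula: PREN = Cr + 3.3*Mo + 16*N
PREN = 23.3 + 3.3*6.9 + 16*0.18
PREN = 23.3 + 22.77 + 2.88 = 48.95

48.95


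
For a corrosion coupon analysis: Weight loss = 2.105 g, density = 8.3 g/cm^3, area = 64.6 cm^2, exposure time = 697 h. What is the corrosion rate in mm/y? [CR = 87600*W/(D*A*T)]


Apply the mm/y weight-loss relation: CR = 87600 * W / (D * A * T)
Numerator: 87600 * 2.105 = 184398.0
Denominator: 8.3 * 64.6 * 697 = 373717.46
CR = 184398.0 / 373717.46 = 0.49342 mm/y

0.49342 mm/y


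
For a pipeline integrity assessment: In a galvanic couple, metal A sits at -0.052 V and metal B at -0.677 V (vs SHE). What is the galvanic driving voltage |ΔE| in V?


Driving voltage is the absolute potential difference.
|ΔE| = |-0.052 − (-0.677)| = 0.625 V

0.625 V


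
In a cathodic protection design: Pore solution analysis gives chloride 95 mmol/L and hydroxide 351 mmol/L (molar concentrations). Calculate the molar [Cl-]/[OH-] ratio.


Threshold parameter = [Cl-] / [OH-] (molar basis; both in mmol/L, so units cancel)
Ratio = 95 / 351 = 0.27

0.27


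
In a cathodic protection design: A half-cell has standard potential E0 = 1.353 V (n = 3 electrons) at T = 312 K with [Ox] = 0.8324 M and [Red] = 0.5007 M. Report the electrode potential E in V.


Apply the Nernst equation: E = E0 + (RT/nF)*ln([Ox]/[Red])
Step 1: RT/nF = 8.314*312/(3*96485) = 0.00896156 V
Step 2: [Ox]/[Red] = 0.8324/0.5007 = 1.662473
Step 3: ln(1.662473) = 0.508306
Step 4: correction = 0.00896156 * 0.508306 = 0.0046 V
E = 1.353 + 0.0046 = 1.3576 V

1.3576 V


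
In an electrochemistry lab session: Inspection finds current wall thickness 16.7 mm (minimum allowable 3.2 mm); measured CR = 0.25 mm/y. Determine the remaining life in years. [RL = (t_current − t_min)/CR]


Apply the remaining-life relation: RL = (t_current − t_min) / CR
RL = (16.7 − 3.2) / 0.25 = 13.5 / 0.25 = 54.0 years

54.0 years


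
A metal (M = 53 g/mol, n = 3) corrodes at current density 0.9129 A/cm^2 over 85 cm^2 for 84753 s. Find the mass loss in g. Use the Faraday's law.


Apply Faraday's law: m = i*A*t*M / (n*F)
Total charge passed Q = i*A*t = 0.9129*85*84753 = 6576536.1645 C
m = Q*M/(n*F) = 6576536.1645*53/(3*96485) = 1204.18171 g

1204.18171 g


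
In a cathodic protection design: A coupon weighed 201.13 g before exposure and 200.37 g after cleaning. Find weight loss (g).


Weight loss = initial − final
WL = 201.13 − 200.37 = 0.76 g

0.76 g


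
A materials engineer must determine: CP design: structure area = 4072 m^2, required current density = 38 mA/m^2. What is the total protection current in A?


I = area * current density, then convert mA → A (÷1000)
I = 4072 * 38 / 1000 = 154.74 A

154.74 A


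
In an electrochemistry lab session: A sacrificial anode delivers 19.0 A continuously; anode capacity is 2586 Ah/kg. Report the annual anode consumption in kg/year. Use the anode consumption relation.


Annual consumption = current * hours per year / capacity
Rate = 19.0 * 8760 / 2586 = 64.4 kg/year

64.4 kg/year


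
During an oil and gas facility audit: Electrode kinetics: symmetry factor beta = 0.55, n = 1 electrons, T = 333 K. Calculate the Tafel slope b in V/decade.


Apply the Tafel slope relation: b = 2.303*R*T/(beta*n*F)
Numerator: 2.303 * 8.314 * 333 = 6376.0
Denominator: 0.55 * 1 * 96485 = 53066.75
b = 6376.0 / 53066.75 = 0.1202 V/decade

0.1202 V/decade


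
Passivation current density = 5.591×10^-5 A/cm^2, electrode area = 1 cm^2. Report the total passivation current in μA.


I = i_pass * A, then convert A → μA (×10^6)
I = 5.591×10^-5 * 1 * 10^6 = 55.91 μA

55.91 μA


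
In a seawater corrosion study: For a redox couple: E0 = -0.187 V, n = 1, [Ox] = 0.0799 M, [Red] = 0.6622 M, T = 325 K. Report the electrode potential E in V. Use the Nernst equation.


Apply the Nernst equation: E = E0 + (RT/nF)*ln([Ox]/[Red])
Step 1: RT/nF = 8.314*325/(1*96485) = 0.02800487 V
Step 2: [Ox]/[Red] = 0.0799/0.6622 = 0.120658
Step 3: ln(0.120658) = -2.114795
Step 4: correction = 0.02800487 * -2.114795 = -0.0592 V
E = -0.187 + -0.0592 = -0.2462 V

-0.2462 V


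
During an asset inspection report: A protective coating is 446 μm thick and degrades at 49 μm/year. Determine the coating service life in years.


Service life = thickness / degradation rate
Life = 446 / 49 = 9.1 years

9.1 years


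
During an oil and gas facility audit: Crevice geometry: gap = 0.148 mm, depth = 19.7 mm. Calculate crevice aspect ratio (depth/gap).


Aspect ratio = depth / gap
Ratio = 19.7 / 0.148 = 133.1

133.1


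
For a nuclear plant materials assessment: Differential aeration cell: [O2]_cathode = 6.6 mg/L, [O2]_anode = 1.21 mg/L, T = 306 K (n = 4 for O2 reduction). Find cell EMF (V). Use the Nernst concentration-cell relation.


Apply the Nernst concentration-cell relation: E = (RT/nF)*ln(C_cathode/C_anode)
RT/nF = 8.314*306/(4*96485) = 0.00659192 V
ln(6.6/1.21) = 1.69645
E = 0.00659192 * 1.69645 = 0.01118 V

0.01118 V


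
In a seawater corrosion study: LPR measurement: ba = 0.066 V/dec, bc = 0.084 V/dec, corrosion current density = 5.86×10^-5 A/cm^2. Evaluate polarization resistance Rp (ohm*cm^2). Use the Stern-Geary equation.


Apply the Stern-Geary equation: Rp = ba*bc / (2.303*icorr*(ba+bc))
ba*bc = 0.066*0.084 = 0.005544
ba+bc = 0.15; 2.303*icorr*(ba+bc) = 2.303*5.86×10^-5*0.15 = 2.024337×10^-5
Rp = 0.005544 / 2.024337×10^-5 = 273.9 ohm*cm^2

273.9 ohm*cm^2
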